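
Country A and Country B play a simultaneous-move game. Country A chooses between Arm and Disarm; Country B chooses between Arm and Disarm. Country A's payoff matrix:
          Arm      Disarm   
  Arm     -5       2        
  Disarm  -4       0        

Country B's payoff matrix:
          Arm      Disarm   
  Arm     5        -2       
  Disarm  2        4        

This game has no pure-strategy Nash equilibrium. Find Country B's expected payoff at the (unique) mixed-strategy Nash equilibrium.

8/3

Country B's indifference between Arm and Disarm determines Country A's mixing probability p:
  Country B's expected payoff from Arm: p·5 + (1−p)·2 = 3p + 2
  Country B's expected payoff from Disarm: p·(-2) + (1−p)·4 = -6p + 4
  3p + 2 = -6p + 4  ⇒  9p = 2  ⇒  p = 2/9.
At equilibrium Country B is indifferent across columns, so Country B's payoff equals the payoff from Arm: (2/9)·5 + (7/9)·2 = 8/3.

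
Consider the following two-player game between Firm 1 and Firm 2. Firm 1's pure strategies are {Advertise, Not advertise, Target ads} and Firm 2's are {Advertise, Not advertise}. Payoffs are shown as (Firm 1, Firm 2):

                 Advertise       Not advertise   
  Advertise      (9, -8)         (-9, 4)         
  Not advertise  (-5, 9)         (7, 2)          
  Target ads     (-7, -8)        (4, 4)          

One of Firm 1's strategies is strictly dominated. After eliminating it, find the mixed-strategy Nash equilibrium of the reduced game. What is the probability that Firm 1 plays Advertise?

p = 7/19

Firm 1's strategy Target ads is strictly dominated by Not advertise: -5 > -7 and 7 > 4. Eliminate Target ads.
Set Firm 2's expected payoff from Advertise equal to that from Not advertise:
  Firm 2's expected payoff from Advertise: p·(-8) + (1−p)·9 = -17p + 9
  Firm 2's expected payoff from Not advertise: p·4 + (1−p)·2 = 2p + 2
  -17p + 9 = 2p + 2  ⇒  -19p = -7  ⇒  p = 7/19.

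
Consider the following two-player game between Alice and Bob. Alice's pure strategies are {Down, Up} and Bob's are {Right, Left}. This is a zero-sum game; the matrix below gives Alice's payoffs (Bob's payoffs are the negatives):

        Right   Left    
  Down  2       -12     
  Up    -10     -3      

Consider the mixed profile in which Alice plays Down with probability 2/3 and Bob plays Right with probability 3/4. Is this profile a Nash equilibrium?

No

Given Alice's mix p = 2/3, Bob's payoff from Right is 2 but from Left is 9. Bob strictly prefers Left, so Bob would not mix.
So the proposed profile is not a Nash equilibrium.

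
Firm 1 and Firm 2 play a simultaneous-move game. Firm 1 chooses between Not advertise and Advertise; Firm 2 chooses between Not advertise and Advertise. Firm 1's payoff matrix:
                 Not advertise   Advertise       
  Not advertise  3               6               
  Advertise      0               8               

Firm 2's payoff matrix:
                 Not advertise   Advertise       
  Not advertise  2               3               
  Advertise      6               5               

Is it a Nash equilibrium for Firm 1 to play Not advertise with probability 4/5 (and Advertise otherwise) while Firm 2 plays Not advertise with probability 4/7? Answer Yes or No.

Given Firm 1's mix p = 4/5, Firm 2's payoff from Not advertise is 14/5 but from Advertise is 17/5. Firm 2 strictly prefers Advertise, so Firm 2 would not mix.
So the proposed profile is not a Nash equilibrium.

No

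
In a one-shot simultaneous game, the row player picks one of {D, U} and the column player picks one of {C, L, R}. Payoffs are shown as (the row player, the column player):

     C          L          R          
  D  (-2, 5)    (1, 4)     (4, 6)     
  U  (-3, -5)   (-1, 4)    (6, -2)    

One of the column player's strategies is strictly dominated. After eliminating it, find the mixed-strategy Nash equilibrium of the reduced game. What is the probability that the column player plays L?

The column player's strategy C is strictly dominated by R: 6 > 5 and -2 > -5. Eliminate C.
Set the row player's expected payoff from D equal to that from U:
  the row player's payoff to D: q·1 + (1−q)·4 = -3q + 4
  the row player's payoff to U: q·(-1) + (1−q)·6 = -7q + 6
  -3q + 4 = -7q + 6  ⇒  4q = 2  ⇒  q = 1/2.

q = 1/2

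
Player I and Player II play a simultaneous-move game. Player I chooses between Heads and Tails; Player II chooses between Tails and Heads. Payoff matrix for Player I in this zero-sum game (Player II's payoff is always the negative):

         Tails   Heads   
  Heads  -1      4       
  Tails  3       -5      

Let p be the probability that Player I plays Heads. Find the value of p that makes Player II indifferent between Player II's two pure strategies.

Player I's mix must leave Player II indifferent between Tails and Heads.
  Player II's expected payoff from Tails: p·1 + (1−p)·(-3) = 4p - 3
  Player II's expected payoff from Heads: p·(-4) + (1−p)·5 = -9p + 5
  4p - 3 = -9p + 5  ⇒  13p = 8  ⇒  p = 8/13.

p = 8/13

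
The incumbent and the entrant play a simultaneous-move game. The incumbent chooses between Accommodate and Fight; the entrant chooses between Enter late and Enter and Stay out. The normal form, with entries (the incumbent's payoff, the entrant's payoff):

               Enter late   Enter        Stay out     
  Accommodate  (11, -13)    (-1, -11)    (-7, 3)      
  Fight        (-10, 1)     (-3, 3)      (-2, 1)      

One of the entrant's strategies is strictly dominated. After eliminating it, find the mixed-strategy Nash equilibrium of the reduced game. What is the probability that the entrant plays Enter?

The entrant's strategy Enter late is strictly dominated by Enter: -11 > -13 and 3 > 1. Eliminate Enter late.
Set the incumbent's expected payoff from Accommodate equal to that from Fight:
  the incumbent's payoff from Accommodate: q·(-1) + (1−q)·(-7) = 6q - 7
  the incumbent's payoff from Fight: q·(-3) + (1−q)·(-2) = -q - 2
  6q - 7 = -q - 2  ⇒  7q = 5  ⇒  q = 5/7.

q = 5/7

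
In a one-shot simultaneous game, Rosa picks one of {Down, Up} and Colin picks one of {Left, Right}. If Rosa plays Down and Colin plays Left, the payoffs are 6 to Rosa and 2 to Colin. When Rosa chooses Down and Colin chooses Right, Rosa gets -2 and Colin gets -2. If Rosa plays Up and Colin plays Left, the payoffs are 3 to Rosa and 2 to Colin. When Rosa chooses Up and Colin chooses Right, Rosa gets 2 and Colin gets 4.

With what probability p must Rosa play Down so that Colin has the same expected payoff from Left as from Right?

Colin's indifference between Left and Right determines Rosa's mixing probability p:
  Colin's payoff to Left: p·2 + (1−p)·2 = 2
  Colin's payoff to Right: p·(-2) + (1−p)·4 = -6p + 4
  2 = -6p + 4  ⇒  6p = 2  ⇒  p = 1/3.

p = 1/3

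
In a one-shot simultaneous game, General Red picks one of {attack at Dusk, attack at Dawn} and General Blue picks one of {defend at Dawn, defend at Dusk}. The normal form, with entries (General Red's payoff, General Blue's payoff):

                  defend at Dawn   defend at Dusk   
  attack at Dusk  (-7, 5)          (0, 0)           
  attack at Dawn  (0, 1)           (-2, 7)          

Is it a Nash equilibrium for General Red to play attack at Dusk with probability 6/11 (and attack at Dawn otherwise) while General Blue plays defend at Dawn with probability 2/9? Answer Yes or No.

Check General Blue's indifference given General Red's mix p = 6/11:
  payoff from defend at Dawn = 35/11; payoff from defend at Dusk = 35/11 — equal.
Check General Red's indifference given General Blue's mix q = 2/9:
  payoff from attack at Dusk = -14/9; payoff from attack at Dawn = -14/9 — equal.
Both players are indifferent, so neither can profitably deviate.

Yes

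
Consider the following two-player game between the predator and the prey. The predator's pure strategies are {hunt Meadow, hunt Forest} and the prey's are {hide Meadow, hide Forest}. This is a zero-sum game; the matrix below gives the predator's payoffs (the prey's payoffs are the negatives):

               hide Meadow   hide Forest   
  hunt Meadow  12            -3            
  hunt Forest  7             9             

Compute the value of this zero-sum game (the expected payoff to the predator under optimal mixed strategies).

v = 129/17

In a mixed equilibrium the predator is indifferent between hunt Meadow and hunt Forest; this condition fixes q.
  the predator's payoff to hunt Meadow: q·12 + (1−q)·(-3) = 15q - 3
  the predator's payoff to hunt Forest: q·7 + (1−q)·9 = -2q + 9
  15q - 3 = -2q + 9  ⇒  17q = 12  ⇒  q = 12/17.
The value is the predator's expected payoff against this mix (using hunt Meadow): (12/17)·12 + (5/17)·(-3) = 129/17.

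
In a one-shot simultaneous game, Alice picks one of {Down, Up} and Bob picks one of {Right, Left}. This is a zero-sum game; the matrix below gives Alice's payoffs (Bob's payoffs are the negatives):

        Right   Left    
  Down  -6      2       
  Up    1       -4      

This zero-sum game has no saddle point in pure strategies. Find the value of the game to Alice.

In a mixed equilibrium Alice is indifferent between Down and Up; this condition fixes q.
  Alice's payoff from Down: q·(-6) + (1−q)·2 = -8q + 2
  Alice's payoff from Up: q·1 + (1−q)·(-4) = 5q - 4
  -8q + 2 = 5q - 4  ⇒  -13q = -6  ⇒  q = 6/13.
The value is Alice's expected payoff against this mix (using Down): (6/13)·(-6) + (7/13)·2 = -22/13.

v = -22/13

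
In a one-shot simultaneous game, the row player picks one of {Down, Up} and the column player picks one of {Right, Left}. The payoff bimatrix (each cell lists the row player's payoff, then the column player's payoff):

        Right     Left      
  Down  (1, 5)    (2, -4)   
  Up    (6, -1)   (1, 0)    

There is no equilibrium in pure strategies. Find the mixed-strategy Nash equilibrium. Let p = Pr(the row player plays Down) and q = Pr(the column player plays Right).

p = 1/10, q = 1/6

For the column player to be willing to mix, the column player must be indifferent between Right and Left, which pins down the row player's mix.
  the column player's payoff to Right: p·5 + (1−p)·(-1) = 6p - 1
  the column player's payoff to Left: p·(-4) + (1−p)·0 = -4p
  6p - 1 = -4p  ⇒  10p = 1  ⇒  p = 1/10.
The column player's mix must leave the row player indifferent between Down and Up.
  the row player's payoff to Down: q·1 + (1−q)·2 = -q + 2
  the row player's payoff to Up: q·6 + (1−q)·1 = 5q + 1
  -q + 2 = 5q + 1  ⇒  -6q = -1  ⇒  q = 1/6.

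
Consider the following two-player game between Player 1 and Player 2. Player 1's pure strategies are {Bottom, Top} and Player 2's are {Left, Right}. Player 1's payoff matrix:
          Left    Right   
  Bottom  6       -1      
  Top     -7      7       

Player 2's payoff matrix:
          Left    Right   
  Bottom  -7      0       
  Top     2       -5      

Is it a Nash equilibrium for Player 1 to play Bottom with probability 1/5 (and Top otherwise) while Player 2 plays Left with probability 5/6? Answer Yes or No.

No

Given Player 1's mix p = 1/5, Player 2's payoff from Left is 1/5 but from Right is -4. Player 2 strictly prefers Left, so Player 2 would not mix.
So the proposed profile is not a Nash equilibrium.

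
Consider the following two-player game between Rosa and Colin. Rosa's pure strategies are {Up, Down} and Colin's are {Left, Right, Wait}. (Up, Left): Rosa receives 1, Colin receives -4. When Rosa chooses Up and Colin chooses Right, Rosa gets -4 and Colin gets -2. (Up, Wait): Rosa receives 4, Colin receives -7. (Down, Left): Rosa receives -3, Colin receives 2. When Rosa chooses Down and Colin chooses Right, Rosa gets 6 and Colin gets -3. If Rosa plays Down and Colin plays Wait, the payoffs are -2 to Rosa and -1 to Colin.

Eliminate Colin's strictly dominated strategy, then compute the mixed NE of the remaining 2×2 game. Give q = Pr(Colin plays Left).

Colin's strategy Wait is strictly dominated by Left: -4 > -7 and 2 > -1. Eliminate Wait.
Set Rosa's expected payoff from Up equal to that from Down:
  Rosa's expected payoff from Up: q·1 + (1−q)·(-4) = 5q - 4
  Rosa's expected payoff from Down: q·(-3) + (1−q)·6 = -9q + 6
  5q - 4 = -9q + 6  ⇒  14q = 10  ⇒  q = 5/7.

q = 5/7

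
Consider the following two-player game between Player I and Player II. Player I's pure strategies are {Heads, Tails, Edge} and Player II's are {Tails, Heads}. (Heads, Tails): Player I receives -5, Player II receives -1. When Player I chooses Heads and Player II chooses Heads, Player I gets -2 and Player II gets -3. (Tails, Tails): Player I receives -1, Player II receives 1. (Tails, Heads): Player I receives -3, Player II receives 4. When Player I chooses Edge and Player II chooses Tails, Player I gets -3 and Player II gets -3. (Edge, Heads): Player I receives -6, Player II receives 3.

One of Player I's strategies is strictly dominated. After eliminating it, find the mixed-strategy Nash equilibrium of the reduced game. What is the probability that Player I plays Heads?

p = 3/5

Player I's strategy Edge is strictly dominated by Tails: -1 > -3 and -3 > -6. Eliminate Edge.
Set Player II's expected payoff from Tails equal to that from Heads:
  Player II's payoff to Tails: p·(-1) + (1−p)·1 = -2p + 1
  Player II's payoff to Heads: p·(-3) + (1−p)·4 = -7p + 4
  -2p + 1 = -7p + 4  ⇒  5p = 3  ⇒  p = 3/5.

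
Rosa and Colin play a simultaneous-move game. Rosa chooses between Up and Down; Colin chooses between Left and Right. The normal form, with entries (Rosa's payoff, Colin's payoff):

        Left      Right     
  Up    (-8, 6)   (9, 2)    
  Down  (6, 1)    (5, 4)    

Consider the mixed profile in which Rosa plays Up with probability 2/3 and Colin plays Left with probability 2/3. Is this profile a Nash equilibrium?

Given Rosa's mix p = 2/3, Colin's payoff from Left is 13/3 but from Right is 8/3. Colin strictly prefers Left, so Colin would not mix.
So the proposed profile is not a Nash equilibrium.

No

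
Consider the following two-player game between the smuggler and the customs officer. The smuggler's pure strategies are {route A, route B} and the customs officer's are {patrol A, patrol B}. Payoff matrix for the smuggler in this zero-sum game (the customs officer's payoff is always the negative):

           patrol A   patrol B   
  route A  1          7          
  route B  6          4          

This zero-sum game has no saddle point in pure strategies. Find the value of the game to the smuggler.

Set the smuggler's expected payoff from route A equal to that from route B:
  the smuggler's payoff from route A: q·1 + (1−q)·7 = -6q + 7
  the smuggler's payoff from route B: q·6 + (1−q)·4 = 2q + 4
  -6q + 7 = 2q + 4  ⇒  -8q = -3  ⇒  q = 3/8.
The value is the smuggler's expected payoff against this mix (using route A): (3/8)·1 + (5/8)·7 = 19/4.

v = 19/4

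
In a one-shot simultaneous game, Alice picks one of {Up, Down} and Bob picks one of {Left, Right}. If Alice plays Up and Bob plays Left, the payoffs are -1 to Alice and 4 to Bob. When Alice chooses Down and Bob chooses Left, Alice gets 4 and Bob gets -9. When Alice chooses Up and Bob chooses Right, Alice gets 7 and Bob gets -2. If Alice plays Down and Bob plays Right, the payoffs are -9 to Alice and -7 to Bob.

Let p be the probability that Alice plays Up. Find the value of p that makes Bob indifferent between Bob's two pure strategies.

Alice's mix must leave Bob indifferent between Left and Right.
  Bob's payoff to Left: p·4 + (1−p)·(-9) = 13p - 9
  Bob's payoff to Right: p·(-2) + (1−p)·(-7) = 5p - 7
  13p - 9 = 5p - 7  ⇒  8p = 2  ⇒  p = 1/4.

p = 1/4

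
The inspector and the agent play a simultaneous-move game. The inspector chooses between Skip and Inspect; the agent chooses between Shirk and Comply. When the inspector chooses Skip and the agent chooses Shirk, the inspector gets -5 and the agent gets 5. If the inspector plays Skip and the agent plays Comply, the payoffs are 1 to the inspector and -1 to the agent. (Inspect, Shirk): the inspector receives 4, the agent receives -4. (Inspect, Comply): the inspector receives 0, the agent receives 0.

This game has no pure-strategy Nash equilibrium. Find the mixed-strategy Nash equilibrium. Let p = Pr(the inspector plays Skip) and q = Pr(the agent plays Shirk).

p = 2/5, q = 1/10

For the agent to be willing to mix, the agent must be indifferent between Shirk and Comply, which pins down the inspector's mix.
  the agent's payoff from Shirk: p·5 + (1−p)·(-4) = 9p - 4
  the agent's payoff from Comply: p·(-1) + (1−p)·0 = -p
  9p - 4 = -p  ⇒  10p = 4  ⇒  p = 2/5.
Set the inspector's expected payoff from Skip equal to that from Inspect:
  the inspector's expected payoff from Skip: q·(-5) + (1−q)·1 = -6q + 1
  the inspector's expected payoff from Inspect: q·4 + (1−q)·0 = 4q
  -6q + 1 = 4q  ⇒  -10q = -1  ⇒  q = 1/10.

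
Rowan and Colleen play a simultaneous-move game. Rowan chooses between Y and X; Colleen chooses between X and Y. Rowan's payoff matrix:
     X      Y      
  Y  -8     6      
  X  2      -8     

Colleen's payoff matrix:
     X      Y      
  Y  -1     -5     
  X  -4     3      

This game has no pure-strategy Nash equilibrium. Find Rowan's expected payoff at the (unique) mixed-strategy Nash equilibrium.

Rowan's indifference between Y and X determines Colleen's mixing probability q:
  Rowan's payoff to Y: q·(-8) + (1−q)·6 = -14q + 6
  Rowan's payoff to X: q·2 + (1−q)·(-8) = 10q - 8
  -14q + 6 = 10q - 8  ⇒  -24q = -14  ⇒  q = 7/12.
At equilibrium Rowan is indifferent across rows, so Rowan's payoff equals the payoff from Y: (7/12)·(-8) + (5/12)·6 = -13/6.

-13/6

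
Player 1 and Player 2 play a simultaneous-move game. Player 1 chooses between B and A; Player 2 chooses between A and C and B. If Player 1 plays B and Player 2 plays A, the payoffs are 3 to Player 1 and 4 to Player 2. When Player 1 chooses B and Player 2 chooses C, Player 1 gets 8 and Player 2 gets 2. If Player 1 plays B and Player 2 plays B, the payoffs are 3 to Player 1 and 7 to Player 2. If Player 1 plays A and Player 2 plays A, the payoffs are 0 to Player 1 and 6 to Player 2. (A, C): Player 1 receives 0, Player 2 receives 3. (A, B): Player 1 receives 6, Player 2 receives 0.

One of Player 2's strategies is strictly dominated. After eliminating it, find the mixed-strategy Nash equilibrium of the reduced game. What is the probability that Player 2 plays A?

q = 1/2

Player 2's strategy C is strictly dominated by A: 4 > 2 and 6 > 3. Eliminate C.
Player 1's indifference between B and A determines Player 2's mixing probability q:
  Player 1's payoff to B: q·3 + (1−q)·3 = 3
  Player 1's payoff to A: q·0 + (1−q)·6 = -6q + 6
  3 = -6q + 6  ⇒  6q = 3  ⇒  q = 1/2.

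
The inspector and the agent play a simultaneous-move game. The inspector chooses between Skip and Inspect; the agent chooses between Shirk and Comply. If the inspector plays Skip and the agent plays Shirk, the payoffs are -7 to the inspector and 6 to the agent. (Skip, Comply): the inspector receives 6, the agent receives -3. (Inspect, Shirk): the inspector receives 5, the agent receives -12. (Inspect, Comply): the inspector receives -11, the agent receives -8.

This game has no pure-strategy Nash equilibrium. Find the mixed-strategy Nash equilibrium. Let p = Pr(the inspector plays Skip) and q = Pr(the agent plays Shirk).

p = 4/13, q = 17/29

For the agent to be willing to mix, the agent must be indifferent between Shirk and Comply, which pins down the inspector's mix.
  the agent's payoff from Shirk: p·6 + (1−p)·(-12) = 18p - 12
  the agent's payoff from Comply: p·(-3) + (1−p)·(-8) = 5p - 8
  18p - 12 = 5p - 8  ⇒  13p = 4  ⇒  p = 4/13.
In a mixed equilibrium the inspector is indifferent between Skip and Inspect; this condition fixes q.
  the inspector's payoff to Skip: q·(-7) + (1−q)·6 = -13q + 6
  the inspector's payoff to Inspect: q·5 + (1−q)·(-11) = 16q - 11
  -13q + 6 = 16q - 11  ⇒  -29q = -17  ⇒  q = 17/29.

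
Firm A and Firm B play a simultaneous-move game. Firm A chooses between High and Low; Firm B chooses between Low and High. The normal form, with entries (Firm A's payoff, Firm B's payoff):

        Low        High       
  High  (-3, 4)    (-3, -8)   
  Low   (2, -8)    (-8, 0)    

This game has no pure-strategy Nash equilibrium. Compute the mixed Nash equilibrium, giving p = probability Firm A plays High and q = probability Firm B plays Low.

For Firm B to be willing to mix, Firm B must be indifferent between Low and High, which pins down Firm A's mix.
  Firm B's expected payoff from Low: p·4 + (1−p)·(-8) = 12p - 8
  Firm B's expected payoff from High: p·(-8) + (1−p)·0 = -8p
  12p - 8 = -8p  ⇒  20p = 8  ⇒  p = 2/5.
Firm A's indifference between High and Low determines Firm B's mixing probability q:
  Firm A's payoff to High: q·(-3) + (1−q)·(-3) = -3
  Firm A's payoff to Low: q·2 + (1−q)·(-8) = 10q - 8
  -3 = 10q - 8  ⇒  -10q = -5  ⇒  q = 1/2.

p = 2/5, q = 1/2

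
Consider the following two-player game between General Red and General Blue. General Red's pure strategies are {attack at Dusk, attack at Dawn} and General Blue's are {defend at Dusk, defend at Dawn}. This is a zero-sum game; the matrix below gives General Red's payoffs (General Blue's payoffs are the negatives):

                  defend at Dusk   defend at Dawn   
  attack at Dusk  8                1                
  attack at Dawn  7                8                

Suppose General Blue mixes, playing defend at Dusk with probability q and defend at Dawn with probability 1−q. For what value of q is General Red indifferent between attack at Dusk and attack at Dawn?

General Blue's mix must leave General Red indifferent between attack at Dusk and attack at Dawn.
  General Red's payoff from attack at Dusk: q·8 + (1−q)·1 = 7q + 1
  General Red's payoff from attack at Dawn: q·7 + (1−q)·8 = -q + 8
  7q + 1 = -q + 8  ⇒  8q = 7  ⇒  q = 7/8.

q = 7/8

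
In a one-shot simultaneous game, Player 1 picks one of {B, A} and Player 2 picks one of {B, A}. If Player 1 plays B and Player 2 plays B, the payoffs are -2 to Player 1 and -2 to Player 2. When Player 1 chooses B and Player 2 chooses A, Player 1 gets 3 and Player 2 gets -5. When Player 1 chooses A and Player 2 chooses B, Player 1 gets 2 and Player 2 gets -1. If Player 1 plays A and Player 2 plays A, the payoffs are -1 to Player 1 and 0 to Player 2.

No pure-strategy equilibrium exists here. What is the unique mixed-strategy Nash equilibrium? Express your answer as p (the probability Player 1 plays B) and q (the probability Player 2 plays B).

For Player 2 to be willing to mix, Player 2 must be indifferent between B and A, which pins down Player 1's mix.
  Player 2's payoff to B: p·(-2) + (1−p)·(-1) = -p - 1
  Player 2's payoff to A: p·(-5) + (1−p)·0 = -5p
  -p - 1 = -5p  ⇒  4p = 1  ⇒  p = 1/4.
Player 1's indifference between B and A determines Player 2's mixing probability q:
  Player 1's expected payoff from B: q·(-2) + (1−q)·3 = -5q + 3
  Player 1's expected payoff from A: q·2 + (1−q)·(-1) = 3q - 1
  -5q + 3 = 3q - 1  ⇒  -8q = -4  ⇒  q = 1/2.

p = 1/4, q = 1/2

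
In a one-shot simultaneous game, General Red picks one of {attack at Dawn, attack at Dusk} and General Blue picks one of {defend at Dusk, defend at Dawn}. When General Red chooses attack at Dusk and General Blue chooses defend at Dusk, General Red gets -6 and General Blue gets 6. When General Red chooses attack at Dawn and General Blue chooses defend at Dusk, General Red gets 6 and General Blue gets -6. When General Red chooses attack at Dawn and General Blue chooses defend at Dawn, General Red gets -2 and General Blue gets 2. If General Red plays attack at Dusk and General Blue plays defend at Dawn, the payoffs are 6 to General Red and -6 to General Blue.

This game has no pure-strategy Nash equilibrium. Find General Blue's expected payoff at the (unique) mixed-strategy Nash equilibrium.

General Blue's indifference between defend at Dusk and defend at Dawn determines General Red's mixing probability p:
  General Blue's payoff to defend at Dusk: p·(-6) + (1−p)·6 = -12p + 6
  General Blue's payoff to defend at Dawn: p·2 + (1−p)·(-6) = 8p - 6
  -12p + 6 = 8p - 6  ⇒  -20p = -12  ⇒  p = 3/5.
At equilibrium General Blue is indifferent across columns, so General Blue's payoff equals the payoff from defend at Dusk: (3/5)·(-6) + (2/5)·6 = -6/5.

-6/5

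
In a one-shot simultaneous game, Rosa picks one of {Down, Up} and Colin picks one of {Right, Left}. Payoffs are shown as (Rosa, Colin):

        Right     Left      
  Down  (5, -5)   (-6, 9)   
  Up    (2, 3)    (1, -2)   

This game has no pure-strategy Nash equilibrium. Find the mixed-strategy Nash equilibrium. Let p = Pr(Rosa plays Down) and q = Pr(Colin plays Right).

For Colin to be willing to mix, Colin must be indifferent between Right and Left, which pins down Rosa's mix.
  Colin's payoff to Right: p·(-5) + (1−p)·3 = -8p + 3
  Colin's payoff to Left: p·9 + (1−p)·(-2) = 11p - 2
  -8p + 3 = 11p - 2  ⇒  -19p = -5  ⇒  p = 5/19.
In a mixed equilibrium Rosa is indifferent between Down and Up; this condition fixes q.
  Rosa's expected payoff from Down: q·5 + (1−q)·(-6) = 11q - 6
  Rosa's expected payoff from Up: q·2 + (1−q)·1 = q + 1
  11q - 6 = q + 1  ⇒  10q = 7  ⇒  q = 7/10.

p = 5/19, q = 7/10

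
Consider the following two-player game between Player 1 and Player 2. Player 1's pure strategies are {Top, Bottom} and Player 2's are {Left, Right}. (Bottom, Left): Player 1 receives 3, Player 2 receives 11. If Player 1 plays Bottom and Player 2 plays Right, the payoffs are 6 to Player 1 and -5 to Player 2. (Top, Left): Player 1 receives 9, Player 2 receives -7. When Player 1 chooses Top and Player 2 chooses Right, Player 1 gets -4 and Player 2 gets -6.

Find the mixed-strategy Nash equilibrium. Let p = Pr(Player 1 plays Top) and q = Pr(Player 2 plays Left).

p = 16/17, q = 5/8

Set Player 2's expected payoff from Left equal to that from Right:
  Player 2's payoff to Left: p·(-7) + (1−p)·11 = -18p + 11
  Player 2's payoff to Right: p·(-6) + (1−p)·(-5) = -p - 5
  -18p + 11 = -p - 5  ⇒  -17p = -16  ⇒  p = 16/17.
Set Player 1's expected payoff from Top equal to that from Bottom:
  Player 1's expected payoff from Top: q·9 + (1−q)·(-4) = 13q - 4
  Player 1's expected payoff from Bottom: q·3 + (1−q)·6 = -3q + 6
  13q - 4 = -3q + 6  ⇒  16q = 10  ⇒  q = 5/8.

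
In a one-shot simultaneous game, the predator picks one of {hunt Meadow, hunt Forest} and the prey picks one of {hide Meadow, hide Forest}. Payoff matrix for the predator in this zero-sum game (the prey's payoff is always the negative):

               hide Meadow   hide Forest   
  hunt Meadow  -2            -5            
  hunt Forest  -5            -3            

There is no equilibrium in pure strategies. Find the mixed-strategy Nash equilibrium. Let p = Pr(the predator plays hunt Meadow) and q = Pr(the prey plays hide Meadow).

In a mixed equilibrium the prey is indifferent between hide Meadow and hide Forest; this condition fixes p.
  the prey's payoff from hide Meadow: p·2 + (1−p)·5 = -3p + 5
  the prey's payoff from hide Forest: p·5 + (1−p)·3 = 2p + 3
  -3p + 5 = 2p + 3  ⇒  -5p = -2  ⇒  p = 2/5.
For the predator to be willing to mix, the predator must be indifferent between hunt Meadow and hunt Forest, which pins down the prey's mix.
  the predator's payoff to hunt Meadow: q·(-2) + (1−q)·(-5) = 3q - 5
  the predator's payoff to hunt Forest: q·(-5) + (1−q)·(-3) = -2q - 3
  3q - 5 = -2q - 3  ⇒  5q = 2  ⇒  q = 2/5.

p = 2/5, q = 2/5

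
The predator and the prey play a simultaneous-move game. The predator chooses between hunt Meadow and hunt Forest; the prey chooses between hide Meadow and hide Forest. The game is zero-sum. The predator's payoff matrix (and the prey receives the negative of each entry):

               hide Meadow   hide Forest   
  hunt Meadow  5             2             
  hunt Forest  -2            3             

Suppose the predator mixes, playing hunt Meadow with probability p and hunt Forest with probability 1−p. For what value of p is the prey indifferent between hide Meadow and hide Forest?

p = 5/8

The predator's mix must leave the prey indifferent between hide Meadow and hide Forest.
  the prey's expected payoff from hide Meadow: p·(-5) + (1−p)·2 = -7p + 2
  the prey's expected payoff from hide Forest: p·(-2) + (1−p)·(-3) = p - 3
  -7p + 2 = p - 3  ⇒  -8p = -5  ⇒  p = 5/8.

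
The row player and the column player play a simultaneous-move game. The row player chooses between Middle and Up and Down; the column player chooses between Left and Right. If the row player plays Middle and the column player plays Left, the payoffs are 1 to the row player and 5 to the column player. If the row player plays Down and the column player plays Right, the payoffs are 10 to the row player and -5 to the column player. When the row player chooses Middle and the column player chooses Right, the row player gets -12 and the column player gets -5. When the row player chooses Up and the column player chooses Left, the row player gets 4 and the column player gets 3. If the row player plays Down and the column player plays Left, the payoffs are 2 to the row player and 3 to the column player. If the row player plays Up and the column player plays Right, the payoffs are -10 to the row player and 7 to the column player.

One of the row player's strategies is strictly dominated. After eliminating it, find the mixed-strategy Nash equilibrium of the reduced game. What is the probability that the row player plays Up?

The row player's strategy Middle is strictly dominated by Up: 4 > 1 and -10 > -12. Eliminate Middle.
The row player's mix must leave the column player indifferent between Left and Right.
  the column player's payoff to Left: p·3 + (1−p)·3 = 3
  the column player's payoff to Right: p·7 + (1−p)·(-5) = 12p - 5
  3 = 12p - 5  ⇒  -12p = -8  ⇒  p = 2/3.

p = 2/3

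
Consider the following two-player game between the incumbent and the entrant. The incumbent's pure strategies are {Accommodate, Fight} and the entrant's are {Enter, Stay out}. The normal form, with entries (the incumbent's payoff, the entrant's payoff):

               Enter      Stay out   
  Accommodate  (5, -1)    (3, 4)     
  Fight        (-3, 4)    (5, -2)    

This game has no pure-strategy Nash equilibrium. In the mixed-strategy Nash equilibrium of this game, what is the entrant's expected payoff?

Set the entrant's expected payoff from Enter equal to that from Stay out:
  the entrant's expected payoff from Enter: p·(-1) + (1−p)·4 = -5p + 4
  the entrant's expected payoff from Stay out: p·4 + (1−p)·(-2) = 6p - 2
  -5p + 4 = 6p - 2  ⇒  -11p = -6  ⇒  p = 6/11.
At equilibrium the entrant is indifferent across columns, so the entrant's payoff equals the payoff from Enter: (6/11)·(-1) + (5/11)·4 = 14/11.

14/11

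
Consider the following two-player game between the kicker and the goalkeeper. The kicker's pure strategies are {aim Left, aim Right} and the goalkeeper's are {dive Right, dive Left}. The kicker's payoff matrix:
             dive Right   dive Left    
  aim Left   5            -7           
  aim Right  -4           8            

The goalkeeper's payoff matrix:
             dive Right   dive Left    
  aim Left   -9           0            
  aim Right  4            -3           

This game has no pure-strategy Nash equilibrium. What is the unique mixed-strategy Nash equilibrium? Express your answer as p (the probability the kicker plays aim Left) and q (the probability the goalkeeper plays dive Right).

For the goalkeeper to be willing to mix, the goalkeeper must be indifferent between dive Right and dive Left, which pins down the kicker's mix.
  the goalkeeper's payoff from dive Right: p·(-9) + (1−p)·4 = -13p + 4
  the goalkeeper's payoff from dive Left: p·0 + (1−p)·(-3) = 3p - 3
  -13p + 4 = 3p - 3  ⇒  -16p = -7  ⇒  p = 7/16.
The kicker's indifference between aim Left and aim Right determines the goalkeeper's mixing probability q:
  the kicker's expected payoff from aim Left: q·5 + (1−q)·(-7) = 12q - 7
  the kicker's expected payoff from aim Right: q·(-4) + (1−q)·8 = -12q + 8
  12q - 7 = -12q + 8  ⇒  24q = 15  ⇒  q = 5/8.

p = 7/16, q = 5/8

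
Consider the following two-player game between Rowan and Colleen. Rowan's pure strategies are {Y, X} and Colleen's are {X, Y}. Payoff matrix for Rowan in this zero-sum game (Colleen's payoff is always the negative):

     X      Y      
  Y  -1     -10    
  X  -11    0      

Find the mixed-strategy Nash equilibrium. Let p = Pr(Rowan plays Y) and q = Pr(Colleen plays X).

Rowan's mix must leave Colleen indifferent between X and Y.
  Colleen's payoff to X: p·1 + (1−p)·11 = -10p + 11
  Colleen's payoff to Y: p·10 + (1−p)·0 = 10p
  -10p + 11 = 10p  ⇒  -20p = -11  ⇒  p = 11/20.
Colleen's mix must leave Rowan indifferent between Y and X.
  Rowan's payoff from Y: q·(-1) + (1−q)·(-10) = 9q - 10
  Rowan's payoff from X: q·(-11) + (1−q)·0 = -11q
  9q - 10 = -11q  ⇒  20q = 10  ⇒  q = 1/2.

p = 11/20, q = 1/2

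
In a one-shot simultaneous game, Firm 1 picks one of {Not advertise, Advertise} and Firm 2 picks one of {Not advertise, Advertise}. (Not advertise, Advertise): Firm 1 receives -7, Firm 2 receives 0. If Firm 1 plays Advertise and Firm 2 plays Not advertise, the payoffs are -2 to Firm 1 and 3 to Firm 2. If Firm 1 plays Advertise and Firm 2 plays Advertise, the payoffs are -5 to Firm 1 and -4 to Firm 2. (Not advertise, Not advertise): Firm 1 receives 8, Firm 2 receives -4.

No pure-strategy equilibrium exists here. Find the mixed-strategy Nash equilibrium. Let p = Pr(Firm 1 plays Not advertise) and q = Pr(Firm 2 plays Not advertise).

For Firm 2 to be willing to mix, Firm 2 must be indifferent between Not advertise and Advertise, which pins down Firm 1's mix.
  Firm 2's expected payoff from Not advertise: p·(-4) + (1−p)·3 = -7p + 3
  Firm 2's expected payoff from Advertise: p·0 + (1−p)·(-4) = 4p - 4
  -7p + 3 = 4p - 4  ⇒  -11p = -7  ⇒  p = 7/11.
For Firm 1 to be willing to mix, Firm 1 must be indifferent between Not advertise and Advertise, which pins down Firm 2's mix.
  Firm 1's payoff to Not advertise: q·8 + (1−q)·(-7) = 15q - 7
  Firm 1's payoff to Advertise: q·(-2) + (1−q)·(-5) = 3q - 5
  15q - 7 = 3q - 5  ⇒  12q = 2  ⇒  q = 1/6.

p = 7/11, q = 1/6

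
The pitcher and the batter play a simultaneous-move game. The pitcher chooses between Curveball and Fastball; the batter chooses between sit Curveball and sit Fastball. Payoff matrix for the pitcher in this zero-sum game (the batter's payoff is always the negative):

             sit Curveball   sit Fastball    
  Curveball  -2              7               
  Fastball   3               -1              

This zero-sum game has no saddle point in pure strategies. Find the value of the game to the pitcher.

v = 19/13

In a mixed equilibrium the pitcher is indifferent between Curveball and Fastball; this condition fixes q.
  the pitcher's payoff to Curveball: q·(-2) + (1−q)·7 = -9q + 7
  the pitcher's payoff to Fastball: q·3 + (1−q)·(-1) = 4q - 1
  -9q + 7 = 4q - 1  ⇒  -13q = -8  ⇒  q = 8/13.
The value is the pitcher's expected payoff against this mix (using Curveball): (8/13)·(-2) + (5/13)·7 = 19/13.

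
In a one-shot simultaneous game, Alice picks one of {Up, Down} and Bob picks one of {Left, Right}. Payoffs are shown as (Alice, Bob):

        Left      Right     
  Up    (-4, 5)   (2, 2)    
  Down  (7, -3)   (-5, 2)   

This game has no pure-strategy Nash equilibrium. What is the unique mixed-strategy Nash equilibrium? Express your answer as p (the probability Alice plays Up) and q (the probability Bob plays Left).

Bob's indifference between Left and Right determines Alice's mixing probability p:
  Bob's payoff to Left: p·5 + (1−p)·(-3) = 8p - 3
  Bob's payoff to Right: p·2 + (1−p)·2 = 2
  8p - 3 = 2  ⇒  8p = 5  ⇒  p = 5/8.
Bob's mix must leave Alice indifferent between Up and Down.
  Alice's expected payoff from Up: q·(-4) + (1−q)·2 = -6q + 2
  Alice's expected payoff from Down: q·7 + (1−q)·(-5) = 12q - 5
  -6q + 2 = 12q - 5  ⇒  -18q = -7  ⇒  q = 7/18.

p = 5/8, q = 7/18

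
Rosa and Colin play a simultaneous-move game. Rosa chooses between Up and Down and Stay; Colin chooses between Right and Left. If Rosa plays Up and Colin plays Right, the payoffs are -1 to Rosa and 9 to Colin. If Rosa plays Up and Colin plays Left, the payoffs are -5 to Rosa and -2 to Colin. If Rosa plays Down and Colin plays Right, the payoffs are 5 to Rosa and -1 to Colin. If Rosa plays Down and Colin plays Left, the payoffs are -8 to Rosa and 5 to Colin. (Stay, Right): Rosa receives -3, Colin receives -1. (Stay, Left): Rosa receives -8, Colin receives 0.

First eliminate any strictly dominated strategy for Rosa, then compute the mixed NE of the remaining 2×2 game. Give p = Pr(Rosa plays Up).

p = 6/17

Rosa's strategy Stay is strictly dominated by Up: -1 > -3 and -5 > -8. Eliminate Stay.
Colin's indifference between Right and Left determines Rosa's mixing probability p:
  Colin's payoff from Right: p·9 + (1−p)·(-1) = 10p - 1
  Colin's payoff from Left: p·(-2) + (1−p)·5 = -7p + 5
  10p - 1 = -7p + 5  ⇒  17p = 6  ⇒  p = 6/17.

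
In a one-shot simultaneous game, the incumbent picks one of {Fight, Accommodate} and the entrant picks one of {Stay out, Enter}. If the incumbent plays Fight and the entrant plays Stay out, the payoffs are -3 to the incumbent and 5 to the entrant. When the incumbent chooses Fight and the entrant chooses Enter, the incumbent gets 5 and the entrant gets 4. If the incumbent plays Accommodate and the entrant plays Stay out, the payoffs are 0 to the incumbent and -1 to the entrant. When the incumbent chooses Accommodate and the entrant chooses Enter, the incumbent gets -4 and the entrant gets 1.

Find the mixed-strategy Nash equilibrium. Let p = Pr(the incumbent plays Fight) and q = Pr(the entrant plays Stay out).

For the entrant to be willing to mix, the entrant must be indifferent between Stay out and Enter, which pins down the incumbent's mix.
  the entrant's payoff to Stay out: p·5 + (1−p)·(-1) = 6p - 1
  the entrant's payoff to Enter: p·4 + (1−p)·1 = 3p + 1
  6p - 1 = 3p + 1  ⇒  3p = 2  ⇒  p = 2/3.
The entrant's mix must leave the incumbent indifferent between Fight and Accommodate.
  the incumbent's payoff from Fight: q·(-3) + (1−q)·5 = -8q + 5
  the incumbent's payoff from Accommodate: q·0 + (1−q)·(-4) = 4q - 4
  -8q + 5 = 4q - 4  ⇒  -12q = -9  ⇒  q = 3/4.

p = 2/3, q = 3/4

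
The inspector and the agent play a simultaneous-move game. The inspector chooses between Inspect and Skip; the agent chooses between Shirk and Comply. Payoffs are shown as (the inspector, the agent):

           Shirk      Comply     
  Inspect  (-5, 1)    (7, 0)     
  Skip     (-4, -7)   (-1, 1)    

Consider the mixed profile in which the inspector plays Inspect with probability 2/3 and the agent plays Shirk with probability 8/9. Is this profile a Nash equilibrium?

No

Given the inspector's mix p = 2/3, the agent's payoff from Shirk is -5/3 but from Comply is 1/3. The agent strictly prefers Comply, so the agent would not mix.
So the proposed profile is not a Nash equilibrium.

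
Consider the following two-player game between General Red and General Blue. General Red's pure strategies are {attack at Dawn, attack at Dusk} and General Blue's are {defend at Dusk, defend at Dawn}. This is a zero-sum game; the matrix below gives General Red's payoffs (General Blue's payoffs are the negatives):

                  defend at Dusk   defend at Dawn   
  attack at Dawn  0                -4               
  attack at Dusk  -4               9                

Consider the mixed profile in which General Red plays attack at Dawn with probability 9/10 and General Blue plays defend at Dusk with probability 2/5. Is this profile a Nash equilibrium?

No

Given General Red's mix p = 9/10, General Blue's payoff from defend at Dusk is 2/5 but from defend at Dawn is 27/10. General Blue strictly prefers defend at Dawn, so General Blue would not mix.
So the proposed profile is not a Nash equilibrium.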